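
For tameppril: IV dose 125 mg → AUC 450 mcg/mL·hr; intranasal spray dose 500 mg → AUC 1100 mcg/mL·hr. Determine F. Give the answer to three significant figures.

F = (AUC_ev / D_ev) / (AUC_iv / D_iv)
  = (1100/500) / (450/125)
  = 2.2 / 3.6 = 0.6111

F = 0.611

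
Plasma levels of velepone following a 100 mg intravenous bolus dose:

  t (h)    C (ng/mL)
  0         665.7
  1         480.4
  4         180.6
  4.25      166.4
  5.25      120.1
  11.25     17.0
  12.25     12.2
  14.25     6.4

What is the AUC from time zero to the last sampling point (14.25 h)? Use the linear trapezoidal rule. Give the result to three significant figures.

Trapezoidal AUC_0→14.25:
  [0→1]: (665.7+480.4)/2 × 1 = 573.05
  [1→4]: (480.4+180.6)/2 × 3 = 991.5
  [4→4.25]: (180.6+166.4)/2 × 0.25 = 43.375
  [4.25→5.25]: (166.4+120.1)/2 × 1 = 143.25
  [5.25→11.25]: (120.1+17.0)/2 × 6 = 411.3
  [11.25→12.25]: (17.0+12.2)/2 × 1 = 14.6
  [12.25→14.25]: (12.2+6.4)/2 × 2 = 18.6
  Sum = 2195.675 ng/mL·h

AUC = 2200 ng/mL·h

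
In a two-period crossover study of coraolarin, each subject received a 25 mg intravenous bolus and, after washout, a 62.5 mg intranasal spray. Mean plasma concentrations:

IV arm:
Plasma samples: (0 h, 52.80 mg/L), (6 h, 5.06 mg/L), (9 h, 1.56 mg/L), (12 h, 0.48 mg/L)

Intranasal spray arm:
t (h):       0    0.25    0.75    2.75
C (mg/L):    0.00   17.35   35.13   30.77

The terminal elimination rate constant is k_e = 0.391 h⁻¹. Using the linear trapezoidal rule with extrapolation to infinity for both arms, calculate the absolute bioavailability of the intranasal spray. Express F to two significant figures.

Trapezoidal AUC_0→12 (IV):
  [0→6]: (52.80+5.06)/2 × 6 = 173.58
  [6→9]: (5.06+1.56)/2 × 3 = 9.93
  [9→12]: (1.56+0.48)/2 × 3 = 3.06
  Sum = 186.57 mg/L·h
IV tail: 0.48/0.391 = 1.228; AUC_iv,0→∞ = 186.57 + 1.228 = 187.798 mg/L·h
Trapezoidal AUC_0→2.75 (intranasal spray):
  [0→0.25]: (0.00+17.35)/2 × 0.25 = 2.16875
  [0.25→0.75]: (17.35+35.13)/2 × 0.5 = 13.12
  [0.75→2.75]: (35.13+30.77)/2 × 2 = 65.9
  Sum = 81.18875 mg/L·h
intranasal spray tail: 30.77/0.391 = 78.696; AUC_ev,0→∞ = 81.18875 + 78.696 = 159.88475 mg/L·h
F = (AUC_ev/D_ev)/(AUC_iv/D_iv) = (159.88475/62.5)/(187.798/25) = 2.558156/7.51192 = 0.3405

F = 0.34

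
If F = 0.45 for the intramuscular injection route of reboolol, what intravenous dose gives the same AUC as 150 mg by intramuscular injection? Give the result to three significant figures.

Systemic exposure from an extravascular dose = F × D_ev, so the equivalent IV dose is F × D_ev.
D_iv = F × D_ev = 0.45 × 150 = 67.5 mg

D_iv = 67.5 mg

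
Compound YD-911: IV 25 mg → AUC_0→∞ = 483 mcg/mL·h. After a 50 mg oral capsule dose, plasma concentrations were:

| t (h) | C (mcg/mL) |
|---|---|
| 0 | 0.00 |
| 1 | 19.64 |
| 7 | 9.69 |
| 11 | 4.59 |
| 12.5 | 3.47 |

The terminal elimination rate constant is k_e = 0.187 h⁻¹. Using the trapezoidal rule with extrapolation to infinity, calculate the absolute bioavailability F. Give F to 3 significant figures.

Trapezoidal AUC_0→12.5 (oral capsule):
  [0→1]: (0.00+19.64)/2 × 1 = 9.82
  [1→7]: (19.64+9.69)/2 × 6 = 87.99
  [7→11]: (9.69+4.59)/2 × 4 = 28.56
  [11→12.5]: (4.59+3.47)/2 × 1.5 = 6.045
  Sum = 132.415 mcg/mL·h
Tail: C_last/k_e = 3.47/0.187 = 18.556
AUC_0→∞ (oral capsule) = 132.415 + 18.556 = 150.971 mcg/mL·h
F = (AUC_ev/D_ev)/(AUC_iv/D_iv) = (150.971/50)/(483/25) = 3.01942/19.32 = 0.1563

F = 0.156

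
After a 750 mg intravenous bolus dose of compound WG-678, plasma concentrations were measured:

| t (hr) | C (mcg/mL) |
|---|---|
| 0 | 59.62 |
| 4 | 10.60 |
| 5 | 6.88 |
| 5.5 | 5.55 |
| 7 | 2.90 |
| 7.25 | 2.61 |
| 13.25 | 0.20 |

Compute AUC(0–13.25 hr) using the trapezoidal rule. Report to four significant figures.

AUC = 167.7 mcg/mL·hr

Trapezoidal AUC_0→13.25:
  [0→4]: (59.62+10.60)/2 × 4 = 140.44
  [4→5]: (10.60+6.88)/2 × 1 = 8.74
  [5→5.5]: (6.88+5.55)/2 × 0.5 = 3.1075
  [5.5→7]: (5.55+2.90)/2 × 1.5 = 6.3375
  [7→7.25]: (2.90+2.61)/2 × 0.25 = 0.68875
  [7.25→13.25]: (2.61+0.20)/2 × 6 = 8.43
  Sum = 167.74375 mcg/mL·hr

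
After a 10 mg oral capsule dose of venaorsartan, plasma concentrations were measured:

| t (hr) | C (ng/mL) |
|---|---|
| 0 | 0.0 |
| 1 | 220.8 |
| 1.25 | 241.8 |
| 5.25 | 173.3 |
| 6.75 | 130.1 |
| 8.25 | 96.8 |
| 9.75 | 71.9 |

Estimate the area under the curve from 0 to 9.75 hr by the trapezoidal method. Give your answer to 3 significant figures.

Trapezoidal AUC_0→9.75:
  [0→1]: (0.0+220.8)/2 × 1 = 110.4
  [1→1.25]: (220.8+241.8)/2 × 0.25 = 57.825
  [1.25→5.25]: (241.8+173.3)/2 × 4 = 830.2
  [5.25→6.75]: (173.3+130.1)/2 × 1.5 = 227.55
  [6.75→8.25]: (130.1+96.8)/2 × 1.5 = 170.175
  [8.25→9.75]: (96.8+71.9)/2 × 1.5 = 126.525
  Sum = 1522.675 ng/mL·hr

AUC = 1520 ng/mL·hr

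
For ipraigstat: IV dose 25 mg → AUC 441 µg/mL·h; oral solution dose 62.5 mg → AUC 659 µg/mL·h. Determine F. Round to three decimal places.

F = 0.598

F = (AUC_ev / D_ev) / (AUC_iv / D_iv)
  = (659/62.5) / (441/25)
  = 10.544 / 17.64 = 0.5977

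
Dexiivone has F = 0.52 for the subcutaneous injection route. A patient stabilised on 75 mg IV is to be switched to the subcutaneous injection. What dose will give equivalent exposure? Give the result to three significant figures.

For equal systemic exposure: F × D_ev = D_iv
D_ev = D_iv / F = 75 / 0.52 = 144.231 mg

D_subcutaneous = 144 mg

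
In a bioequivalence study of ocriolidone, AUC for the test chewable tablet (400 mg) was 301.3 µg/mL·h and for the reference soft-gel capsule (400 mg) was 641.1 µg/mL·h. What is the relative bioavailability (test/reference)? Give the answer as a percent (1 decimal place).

F_rel = 47.0%

F_rel = (AUC_test/D_test) / (AUC_ref/D_ref)
      = (301.3/400) / (641.1/400)
      = 0.75325 / 1.60275 = 0.4700 = 47.00%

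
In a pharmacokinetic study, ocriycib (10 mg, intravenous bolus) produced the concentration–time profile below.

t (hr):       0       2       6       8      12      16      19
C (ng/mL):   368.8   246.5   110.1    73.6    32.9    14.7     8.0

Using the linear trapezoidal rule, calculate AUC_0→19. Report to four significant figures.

AUC = 1854 ng/mL·hr

Trapezoidal AUC_0→19:
  [0→2]: (368.8+246.5)/2 × 2 = 615.3
  [2→6]: (246.5+110.1)/2 × 4 = 713.2
  [6→8]: (110.1+73.6)/2 × 2 = 183.7
  [8→12]: (73.6+32.9)/2 × 4 = 213.0
  [12→16]: (32.9+14.7)/2 × 4 = 95.2
  [16→19]: (14.7+8.0)/2 × 3 = 34.05
  Sum = 1854.45 ng/mL·hr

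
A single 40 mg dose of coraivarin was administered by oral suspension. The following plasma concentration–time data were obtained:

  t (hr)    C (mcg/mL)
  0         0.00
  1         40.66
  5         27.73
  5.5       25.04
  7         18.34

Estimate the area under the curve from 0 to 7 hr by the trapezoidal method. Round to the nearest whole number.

Trapezoidal AUC_0→7:
  [0→1]: (0.00+40.66)/2 × 1 = 20.33
  [1→5]: (40.66+27.73)/2 × 4 = 136.78
  [5→5.5]: (27.73+25.04)/2 × 0.5 = 13.1925
  [5.5→7]: (25.04+18.34)/2 × 1.5 = 32.535
  Sum = 202.8375 mcg/mL·hr

AUC = 203 mcg/mL·hr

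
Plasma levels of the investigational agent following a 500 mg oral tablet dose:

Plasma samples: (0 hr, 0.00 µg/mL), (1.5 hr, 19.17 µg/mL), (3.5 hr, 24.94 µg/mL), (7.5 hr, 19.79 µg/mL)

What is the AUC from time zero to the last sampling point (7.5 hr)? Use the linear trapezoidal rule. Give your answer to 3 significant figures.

AUC = 148 µg/mL·hr

Trapezoidal AUC_0→7.5:
  [0→1.5]: (0.00+19.17)/2 × 1.5 = 14.3775
  [1.5→3.5]: (19.17+24.94)/2 × 2 = 44.11
  [3.5→7.5]: (24.94+19.79)/2 × 4 = 89.46
  Sum = 147.9475 µg/mL·hr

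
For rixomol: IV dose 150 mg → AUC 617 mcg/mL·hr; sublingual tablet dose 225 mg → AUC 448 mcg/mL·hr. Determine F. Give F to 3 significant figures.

F = (AUC_ev / D_ev) / (AUC_iv / D_iv)
  = (448/225) / (617/150)
  = 1.99111 / 4.11333 = 0.4841

F = 0.484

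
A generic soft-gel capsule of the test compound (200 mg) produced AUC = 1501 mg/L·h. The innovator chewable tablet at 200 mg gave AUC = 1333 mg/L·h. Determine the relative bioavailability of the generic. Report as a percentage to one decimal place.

F_rel = 112.6%

F_rel = (AUC_test/D_test) / (AUC_ref/D_ref)
      = (1501/200) / (1333/200)
      = 7.505 / 6.665 = 1.1260 = 112.60%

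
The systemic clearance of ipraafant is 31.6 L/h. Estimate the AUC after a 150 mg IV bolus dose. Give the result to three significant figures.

AUC_0→∞ = Dose_iv / CL
        = 150 / 31.6 = 4.74684 mg/L·h

AUC = 4.75 mg/L·h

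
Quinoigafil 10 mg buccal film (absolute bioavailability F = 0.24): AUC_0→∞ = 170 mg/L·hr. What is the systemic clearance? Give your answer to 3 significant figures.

CL = F × Dose / AUC_0→∞
   = 0.24 × 10 / 170 = 0.0141176 L/hr

CL = 0.0141 L/hr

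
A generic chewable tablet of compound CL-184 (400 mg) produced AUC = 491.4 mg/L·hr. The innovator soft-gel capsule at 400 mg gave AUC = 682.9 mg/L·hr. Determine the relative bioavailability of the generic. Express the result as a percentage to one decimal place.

F_rel = (AUC_test/D_test) / (AUC_ref/D_ref)
      = (491.4/400) / (682.9/400)
      = 1.2285 / 1.70725 = 0.7196 = 71.96%

F_rel = 72.0%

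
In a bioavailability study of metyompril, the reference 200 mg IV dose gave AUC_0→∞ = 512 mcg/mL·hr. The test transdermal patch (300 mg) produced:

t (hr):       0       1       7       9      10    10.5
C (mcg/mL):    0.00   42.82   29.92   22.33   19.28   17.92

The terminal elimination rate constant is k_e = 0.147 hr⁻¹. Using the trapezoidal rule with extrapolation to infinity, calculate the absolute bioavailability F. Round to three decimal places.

Trapezoidal AUC_0→10.5 (transdermal patch):
  [0→1]: (0.00+42.82)/2 × 1 = 21.41
  [1→7]: (42.82+29.92)/2 × 6 = 218.22
  [7→9]: (29.92+22.33)/2 × 2 = 52.25
  [9→10]: (22.33+19.28)/2 × 1 = 20.805
  [10→10.5]: (19.28+17.92)/2 × 0.5 = 9.3
  Sum = 321.985 mcg/mL·hr
Tail: C_last/k_e = 17.92/0.147 = 121.905
AUC_0→∞ (transdermal patch) = 321.985 + 121.905 = 443.89 mcg/mL·hr
F = (AUC_ev/D_ev)/(AUC_iv/D_iv) = (443.89/300)/(512/200) = 1.47963/2.56 = 0.5780

F = 0.578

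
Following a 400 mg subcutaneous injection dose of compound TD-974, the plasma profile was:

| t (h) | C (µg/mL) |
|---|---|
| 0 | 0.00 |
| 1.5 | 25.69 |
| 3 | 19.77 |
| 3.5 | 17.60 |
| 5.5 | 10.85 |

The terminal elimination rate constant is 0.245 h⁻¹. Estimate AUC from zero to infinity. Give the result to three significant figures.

Trapezoidal AUC_0→5.5:
  [0→1.5]: (0.00+25.69)/2 × 1.5 = 19.2675
  [1.5→3]: (25.69+19.77)/2 × 1.5 = 34.095
  [3→3.5]: (19.77+17.60)/2 × 0.5 = 9.3425
  [3.5→5.5]: (17.60+10.85)/2 × 2 = 28.45
  Sum = 91.155 µg/mL·h
Extrapolated tail: C_last / k_e = 10.85 / 0.245 = 44.286
AUC_0→∞ = 91.155 + 44.286 = 135.441 µg/mL·h

AUC = 135 µg/mL·h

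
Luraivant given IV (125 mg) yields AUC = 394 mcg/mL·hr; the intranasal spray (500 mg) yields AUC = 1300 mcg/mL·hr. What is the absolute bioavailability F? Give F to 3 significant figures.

F = (AUC_ev / D_ev) / (AUC_iv / D_iv)
  = (1300/500) / (394/125)
  = 2.6 / 3.152 = 0.8249

F = 0.825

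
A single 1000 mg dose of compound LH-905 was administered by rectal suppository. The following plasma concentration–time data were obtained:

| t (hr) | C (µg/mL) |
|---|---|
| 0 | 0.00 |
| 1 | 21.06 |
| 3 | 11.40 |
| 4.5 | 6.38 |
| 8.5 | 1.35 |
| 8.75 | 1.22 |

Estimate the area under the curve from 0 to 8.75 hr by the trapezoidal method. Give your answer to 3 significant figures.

Trapezoidal AUC_0→8.75:
  [0→1]: (0.00+21.06)/2 × 1 = 10.53
  [1→3]: (21.06+11.40)/2 × 2 = 32.46
  [3→4.5]: (11.40+6.38)/2 × 1.5 = 13.335
  [4.5→8.5]: (6.38+1.35)/2 × 4 = 15.46
  [8.5→8.75]: (1.35+1.22)/2 × 0.25 = 0.32125
  Sum = 72.10625 µg/mL·hr

AUC = 72.1 µg/mL·hr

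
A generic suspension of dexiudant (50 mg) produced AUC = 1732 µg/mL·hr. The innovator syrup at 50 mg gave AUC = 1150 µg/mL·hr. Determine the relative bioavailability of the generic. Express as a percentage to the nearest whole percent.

F_rel = 151%

F_rel = (AUC_test/D_test) / (AUC_ref/D_ref)
      = (1732/50) / (1150/50)
      = 34.64 / 23 = 1.5061 = 150.61%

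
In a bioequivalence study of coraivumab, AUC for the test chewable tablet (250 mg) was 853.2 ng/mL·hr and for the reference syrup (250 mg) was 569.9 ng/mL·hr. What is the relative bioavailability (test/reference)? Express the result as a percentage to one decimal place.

F_rel = (AUC_test/D_test) / (AUC_ref/D_ref)
      = (853.2/250) / (569.9/250)
      = 3.4128 / 2.2796 = 1.4971 = 149.71%

F_rel = 149.7%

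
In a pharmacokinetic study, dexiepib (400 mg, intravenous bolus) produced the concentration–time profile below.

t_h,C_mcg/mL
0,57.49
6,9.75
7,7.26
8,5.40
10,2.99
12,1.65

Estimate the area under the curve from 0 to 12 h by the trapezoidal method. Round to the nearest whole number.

AUC = 230 mcg/mL·h

Trapezoidal AUC_0→12:
  [0→6]: (57.49+9.75)/2 × 6 = 201.72
  [6→7]: (9.75+7.26)/2 × 1 = 8.505
  [7→8]: (7.26+5.40)/2 × 1 = 6.33
  [8→10]: (5.40+2.99)/2 × 2 = 8.39
  [10→12]: (2.99+1.65)/2 × 2 = 4.64
  Sum = 229.585 mcg/mL·h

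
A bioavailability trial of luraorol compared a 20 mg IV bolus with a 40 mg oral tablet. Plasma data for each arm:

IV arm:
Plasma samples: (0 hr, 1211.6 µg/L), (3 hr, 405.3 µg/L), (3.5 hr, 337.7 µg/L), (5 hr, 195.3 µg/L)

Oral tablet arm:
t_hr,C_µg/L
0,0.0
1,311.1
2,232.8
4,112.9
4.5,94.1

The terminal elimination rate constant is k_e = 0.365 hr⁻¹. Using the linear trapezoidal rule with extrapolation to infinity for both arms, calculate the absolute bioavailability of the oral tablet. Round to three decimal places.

F = 0.153

Trapezoidal AUC_0→5 (IV):
  [0→3]: (1211.6+405.3)/2 × 3 = 2425.35
  [3→3.5]: (405.3+337.7)/2 × 0.5 = 185.75
  [3.5→5]: (337.7+195.3)/2 × 1.5 = 399.75
  Sum = 3010.85 µg/L·hr
IV tail: 195.3/0.365 = 535.068; AUC_iv,0→∞ = 3010.85 + 535.068 = 3545.918 µg/L·hr
Trapezoidal AUC_0→4.5 (oral tablet):
  [0→1]: (0.0+311.1)/2 × 1 = 155.55
  [1→2]: (311.1+232.8)/2 × 1 = 271.95
  [2→4]: (232.8+112.9)/2 × 2 = 345.7
  [4→4.5]: (112.9+94.1)/2 × 0.5 = 51.75
  Sum = 824.95 µg/L·hr
oral tablet tail: 94.1/0.365 = 257.808; AUC_ev,0→∞ = 824.95 + 257.808 = 1082.758 µg/L·hr
F = (AUC_ev/D_ev)/(AUC_iv/D_iv) = (1082.758/40)/(3545.918/20) = 27.06895/177.2959 = 0.1527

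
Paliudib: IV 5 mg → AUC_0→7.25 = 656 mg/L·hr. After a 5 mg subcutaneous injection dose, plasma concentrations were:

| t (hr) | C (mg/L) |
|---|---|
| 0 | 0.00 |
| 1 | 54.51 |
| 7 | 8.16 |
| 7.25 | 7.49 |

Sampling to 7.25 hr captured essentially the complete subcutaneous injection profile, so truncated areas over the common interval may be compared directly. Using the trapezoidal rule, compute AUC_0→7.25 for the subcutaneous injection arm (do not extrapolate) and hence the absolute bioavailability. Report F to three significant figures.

Trapezoidal AUC_0→7.25 (subcutaneous injection):
  [0→1]: (0.00+54.51)/2 × 1 = 27.255
  [1→7]: (54.51+8.16)/2 × 6 = 188.01
  [7→7.25]: (8.16+7.49)/2 × 0.25 = 1.95625
  Sum = 217.22125 mg/L·hr
F = (AUC_ev/D_ev)/(AUC_iv/D_iv) = (217.22125/5)/(656/5) = 43.44425/131.2 = 0.3311

F = 0.331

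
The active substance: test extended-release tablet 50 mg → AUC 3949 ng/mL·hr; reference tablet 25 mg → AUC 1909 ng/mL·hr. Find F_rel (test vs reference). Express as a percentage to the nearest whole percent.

F_rel = 103%

F_rel = (AUC_test/D_test) / (AUC_ref/D_ref)
      = (3949/50) / (1909/25)
      = 78.98 / 76.36 = 1.0343 = 103.43%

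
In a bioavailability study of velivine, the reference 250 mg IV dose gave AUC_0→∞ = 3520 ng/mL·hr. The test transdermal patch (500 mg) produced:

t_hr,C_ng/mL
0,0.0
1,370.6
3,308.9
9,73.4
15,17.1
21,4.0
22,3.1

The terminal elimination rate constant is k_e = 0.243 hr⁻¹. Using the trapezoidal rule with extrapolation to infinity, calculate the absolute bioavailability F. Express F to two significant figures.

Trapezoidal AUC_0→22 (transdermal patch):
  [0→1]: (0.0+370.6)/2 × 1 = 185.3
  [1→3]: (370.6+308.9)/2 × 2 = 679.5
  [3→9]: (308.9+73.4)/2 × 6 = 1146.9
  [9→15]: (73.4+17.1)/2 × 6 = 271.5
  [15→21]: (17.1+4.0)/2 × 6 = 63.3
  [21→22]: (4.0+3.1)/2 × 1 = 3.55
  Sum = 2350.05 ng/mL·hr
Tail: C_last/k_e = 3.1/0.243 = 12.757
AUC_0→∞ (transdermal patch) = 2350.05 + 12.757 = 2362.807 ng/mL·hr
F = (AUC_ev/D_ev)/(AUC_iv/D_iv) = (2362.807/500)/(3520/250) = 4.725614/14.08 = 0.3356

F = 0.34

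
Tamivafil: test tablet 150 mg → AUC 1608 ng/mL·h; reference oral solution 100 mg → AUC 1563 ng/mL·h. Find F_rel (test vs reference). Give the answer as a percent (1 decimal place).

F_rel = (AUC_test/D_test) / (AUC_ref/D_ref)
      = (1608/150) / (1563/100)
      = 10.72 / 15.63 = 0.6859 = 68.59%

F_rel = 68.6%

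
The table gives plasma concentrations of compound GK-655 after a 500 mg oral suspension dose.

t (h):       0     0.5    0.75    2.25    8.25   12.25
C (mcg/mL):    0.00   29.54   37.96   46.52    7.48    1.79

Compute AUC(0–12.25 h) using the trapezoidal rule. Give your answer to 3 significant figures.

Trapezoidal AUC_0→12.25:
  [0→0.5]: (0.00+29.54)/2 × 0.5 = 7.385
  [0.5→0.75]: (29.54+37.96)/2 × 0.25 = 8.4375
  [0.75→2.25]: (37.96+46.52)/2 × 1.5 = 63.36
  [2.25→8.25]: (46.52+7.48)/2 × 6 = 162.0
  [8.25→12.25]: (7.48+1.79)/2 × 4 = 18.54
  Sum = 259.7225 mcg/mL·h

AUC = 260 mcg/mL·h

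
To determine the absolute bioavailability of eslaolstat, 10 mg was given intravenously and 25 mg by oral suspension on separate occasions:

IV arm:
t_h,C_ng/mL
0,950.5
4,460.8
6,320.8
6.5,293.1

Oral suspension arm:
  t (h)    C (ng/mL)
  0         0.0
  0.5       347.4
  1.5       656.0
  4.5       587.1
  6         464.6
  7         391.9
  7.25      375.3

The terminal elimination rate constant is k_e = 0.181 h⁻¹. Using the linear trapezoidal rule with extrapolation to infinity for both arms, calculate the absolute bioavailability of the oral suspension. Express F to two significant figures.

Trapezoidal AUC_0→6.5 (IV):
  [0→4]: (950.5+460.8)/2 × 4 = 2822.6
  [4→6]: (460.8+320.8)/2 × 2 = 781.6
  [6→6.5]: (320.8+293.1)/2 × 0.5 = 153.475
  Sum = 3757.675 ng/mL·h
IV tail: 293.1/0.181 = 1619.337; AUC_iv,0→∞ = 3757.675 + 1619.337 = 5377.012 ng/mL·h
Trapezoidal AUC_0→7.25 (oral suspension):
  [0→0.5]: (0.0+347.4)/2 × 0.5 = 86.85
  [0.5→1.5]: (347.4+656.0)/2 × 1 = 501.7
  [1.5→4.5]: (656.0+587.1)/2 × 3 = 1864.65
  [4.5→6]: (587.1+464.6)/2 × 1.5 = 788.775
  [6→7]: (464.6+391.9)/2 × 1 = 428.25
  [7→7.25]: (391.9+375.3)/2 × 0.25 = 95.9
  Sum = 3766.125 ng/mL·h
oral suspension tail: 375.3/0.181 = 2073.481; AUC_ev,0→∞ = 3766.125 + 2073.481 = 5839.606 ng/mL·h
F = (AUC_ev/D_ev)/(AUC_iv/D_iv) = (5839.606/25)/(5377.012/10) = 233.58424/537.7012 = 0.4344

F = 0.43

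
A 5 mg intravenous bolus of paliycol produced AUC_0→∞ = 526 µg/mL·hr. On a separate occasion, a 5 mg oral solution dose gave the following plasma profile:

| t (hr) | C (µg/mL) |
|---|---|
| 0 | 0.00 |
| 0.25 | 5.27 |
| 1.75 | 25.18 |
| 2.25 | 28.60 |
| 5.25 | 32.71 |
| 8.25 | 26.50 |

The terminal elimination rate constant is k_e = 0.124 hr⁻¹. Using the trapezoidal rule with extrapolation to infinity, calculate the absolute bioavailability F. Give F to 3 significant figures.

F = 0.820

Trapezoidal AUC_0→8.25 (oral solution):
  [0→0.25]: (0.00+5.27)/2 × 0.25 = 0.65875
  [0.25→1.75]: (5.27+25.18)/2 × 1.5 = 22.8375
  [1.75→2.25]: (25.18+28.60)/2 × 0.5 = 13.445
  [2.25→5.25]: (28.60+32.71)/2 × 3 = 91.965
  [5.25→8.25]: (32.71+26.50)/2 × 3 = 88.815
  Sum = 217.72125 µg/mL·hr
Tail: C_last/k_e = 26.50/0.124 = 213.710
AUC_0→∞ (oral solution) = 217.72125 + 213.710 = 431.43125 µg/mL·hr
F = (AUC_ev/D_ev)/(AUC_iv/D_iv) = (431.43125/5)/(526/5) = 86.28625/105.2 = 0.8202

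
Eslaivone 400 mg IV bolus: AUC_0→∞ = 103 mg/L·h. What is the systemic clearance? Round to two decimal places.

CL = Dose_iv / AUC_0→∞
   = 400 / 103 = 3.8835 L/h

CL = 3.88 L/h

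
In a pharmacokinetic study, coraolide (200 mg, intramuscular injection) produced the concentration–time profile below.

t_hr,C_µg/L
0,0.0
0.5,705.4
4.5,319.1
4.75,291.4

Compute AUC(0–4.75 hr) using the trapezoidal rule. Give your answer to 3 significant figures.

AUC = 2300 µg/L·hr

Trapezoidal AUC_0→4.75:
  [0→0.5]: (0.0+705.4)/2 × 0.5 = 176.35
  [0.5→4.5]: (705.4+319.1)/2 × 4 = 2049.0
  [4.5→4.75]: (319.1+291.4)/2 × 0.25 = 76.3125
  Sum = 2301.6625 µg/L·hr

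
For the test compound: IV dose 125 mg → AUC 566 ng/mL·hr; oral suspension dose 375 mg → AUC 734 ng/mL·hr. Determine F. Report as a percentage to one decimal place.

F = 43.2%

F = (AUC_ev / D_ev) / (AUC_iv / D_iv)
  = (734/375) / (566/125)
  = 1.95733 / 4.528 = 0.4323
  = 43.23%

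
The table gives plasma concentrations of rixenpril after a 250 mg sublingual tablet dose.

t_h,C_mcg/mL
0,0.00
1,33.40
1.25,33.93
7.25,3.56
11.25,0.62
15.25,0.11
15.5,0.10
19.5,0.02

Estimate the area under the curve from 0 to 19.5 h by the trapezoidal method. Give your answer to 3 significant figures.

AUC = 148 mcg/mL·h

Trapezoidal AUC_0→19.5:
  [0→1]: (0.00+33.40)/2 × 1 = 16.7
  [1→1.25]: (33.40+33.93)/2 × 0.25 = 8.41625
  [1.25→7.25]: (33.93+3.56)/2 × 6 = 112.47
  [7.25→11.25]: (3.56+0.62)/2 × 4 = 8.36
  [11.25→15.25]: (0.62+0.11)/2 × 4 = 1.46
  [15.25→15.5]: (0.11+0.10)/2 × 0.25 = 0.02625
  [15.5→19.5]: (0.10+0.02)/2 × 4 = 0.24
  Sum = 147.6725 mcg/mL·h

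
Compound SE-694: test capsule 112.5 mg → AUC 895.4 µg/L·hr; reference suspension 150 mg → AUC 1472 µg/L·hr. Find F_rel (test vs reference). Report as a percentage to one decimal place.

F_rel = 81.1%

F_rel = (AUC_test/D_test) / (AUC_ref/D_ref)
      = (895.4/112.5) / (1472/150)
      = 7.95911 / 9.81333 = 0.8111 = 81.11%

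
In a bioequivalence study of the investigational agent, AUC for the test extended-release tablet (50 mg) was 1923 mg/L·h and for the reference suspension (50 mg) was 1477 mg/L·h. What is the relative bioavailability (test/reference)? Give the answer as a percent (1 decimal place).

F_rel = (AUC_test/D_test) / (AUC_ref/D_ref)
      = (1923/50) / (1477/50)
      = 38.46 / 29.54 = 1.3020 = 130.20%

F_rel = 130.2%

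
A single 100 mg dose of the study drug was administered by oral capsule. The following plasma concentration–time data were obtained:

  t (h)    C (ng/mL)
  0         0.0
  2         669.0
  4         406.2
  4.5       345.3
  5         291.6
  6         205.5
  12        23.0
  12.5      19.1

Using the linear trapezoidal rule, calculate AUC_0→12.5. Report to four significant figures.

Trapezoidal AUC_0→12.5:
  [0→2]: (0.0+669.0)/2 × 2 = 669.0
  [2→4]: (669.0+406.2)/2 × 2 = 1075.2
  [4→4.5]: (406.2+345.3)/2 × 0.5 = 187.875
  [4.5→5]: (345.3+291.6)/2 × 0.5 = 159.225
  [5→6]: (291.6+205.5)/2 × 1 = 248.55
  [6→12]: (205.5+23.0)/2 × 6 = 685.5
  [12→12.5]: (23.0+19.1)/2 × 0.5 = 10.525
  Sum = 3035.875 ng/mL·h

AUC = 3036 ng/mL·h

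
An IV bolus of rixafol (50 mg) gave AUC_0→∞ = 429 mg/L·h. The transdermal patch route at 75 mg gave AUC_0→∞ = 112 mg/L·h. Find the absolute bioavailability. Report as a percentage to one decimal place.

F = 17.4%

F = (AUC_ev / D_ev) / (AUC_iv / D_iv)
  = (112/75) / (429/50)
  = 1.49333 / 8.58 = 0.1740
  = 17.40%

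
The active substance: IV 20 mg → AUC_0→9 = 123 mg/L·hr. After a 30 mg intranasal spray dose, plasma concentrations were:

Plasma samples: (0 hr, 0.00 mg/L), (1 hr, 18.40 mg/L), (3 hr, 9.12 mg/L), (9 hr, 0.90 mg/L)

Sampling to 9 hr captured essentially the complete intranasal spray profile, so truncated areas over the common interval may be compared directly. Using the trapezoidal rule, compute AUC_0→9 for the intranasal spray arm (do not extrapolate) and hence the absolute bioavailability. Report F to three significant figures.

Trapezoidal AUC_0→9 (intranasal spray):
  [0→1]: (0.00+18.40)/2 × 1 = 9.2
  [1→3]: (18.40+9.12)/2 × 2 = 27.52
  [3→9]: (9.12+0.90)/2 × 6 = 30.06
  Sum = 66.78 mg/L·hr
F = (AUC_ev/D_ev)/(AUC_iv/D_iv) = (66.78/30)/(123/20) = 2.226/6.15 = 0.3620

F = 0.362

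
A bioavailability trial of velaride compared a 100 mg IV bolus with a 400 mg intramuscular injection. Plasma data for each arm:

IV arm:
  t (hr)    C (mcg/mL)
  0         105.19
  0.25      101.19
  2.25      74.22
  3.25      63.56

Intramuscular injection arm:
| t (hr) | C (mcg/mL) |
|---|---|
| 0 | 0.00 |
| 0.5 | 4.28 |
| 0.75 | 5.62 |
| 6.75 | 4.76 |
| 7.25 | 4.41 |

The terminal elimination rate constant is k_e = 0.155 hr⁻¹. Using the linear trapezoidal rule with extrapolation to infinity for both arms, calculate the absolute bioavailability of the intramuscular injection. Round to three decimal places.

Trapezoidal AUC_0→3.25 (IV):
  [0→0.25]: (105.19+101.19)/2 × 0.25 = 25.7975
  [0.25→2.25]: (101.19+74.22)/2 × 2 = 175.41
  [2.25→3.25]: (74.22+63.56)/2 × 1 = 68.89
  Sum = 270.0975 mcg/mL·hr
IV tail: 63.56/0.155 = 410.065; AUC_iv,0→∞ = 270.0975 + 410.065 = 680.1625 mcg/mL·hr
Trapezoidal AUC_0→7.25 (intramuscular injection):
  [0→0.5]: (0.00+4.28)/2 × 0.5 = 1.07
  [0.5→0.75]: (4.28+5.62)/2 × 0.25 = 1.2375
  [0.75→6.75]: (5.62+4.76)/2 × 6 = 31.14
  [6.75→7.25]: (4.76+4.41)/2 × 0.5 = 2.2925
  Sum = 35.74 mcg/mL·hr
intramuscular injection tail: 4.41/0.155 = 28.452; AUC_ev,0→∞ = 35.74 + 28.452 = 64.192 mcg/mL·hr
F = (AUC_ev/D_ev)/(AUC_iv/D_iv) = (64.192/400)/(680.1625/100) = 0.16048/6.801625 = 0.0236

F = 0.024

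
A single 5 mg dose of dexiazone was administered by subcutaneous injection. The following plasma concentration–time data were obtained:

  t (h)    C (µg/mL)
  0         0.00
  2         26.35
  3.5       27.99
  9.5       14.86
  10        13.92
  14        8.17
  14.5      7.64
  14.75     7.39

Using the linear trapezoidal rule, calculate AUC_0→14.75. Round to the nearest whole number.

Trapezoidal AUC_0→14.75:
  [0→2]: (0.00+26.35)/2 × 2 = 26.35
  [2→3.5]: (26.35+27.99)/2 × 1.5 = 40.755
  [3.5→9.5]: (27.99+14.86)/2 × 6 = 128.55
  [9.5→10]: (14.86+13.92)/2 × 0.5 = 7.195
  [10→14]: (13.92+8.17)/2 × 4 = 44.18
  [14→14.5]: (8.17+7.64)/2 × 0.5 = 3.9525
  [14.5→14.75]: (7.64+7.39)/2 × 0.25 = 1.87875
  Sum = 252.86125 µg/mL·h

AUC = 253 µg/mL·h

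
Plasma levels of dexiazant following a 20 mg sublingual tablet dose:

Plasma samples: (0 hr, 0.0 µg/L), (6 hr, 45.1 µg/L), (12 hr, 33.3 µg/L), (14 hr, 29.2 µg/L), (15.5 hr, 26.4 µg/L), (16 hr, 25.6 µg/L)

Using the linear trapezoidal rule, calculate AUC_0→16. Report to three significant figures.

Trapezoidal AUC_0→16:
  [0→6]: (0.0+45.1)/2 × 6 = 135.3
  [6→12]: (45.1+33.3)/2 × 6 = 235.2
  [12→14]: (33.3+29.2)/2 × 2 = 62.5
  [14→15.5]: (29.2+26.4)/2 × 1.5 = 41.7
  [15.5→16]: (26.4+25.6)/2 × 0.5 = 13.0
  Sum = 487.7 µg/L·hr

AUC = 488 µg/L·hr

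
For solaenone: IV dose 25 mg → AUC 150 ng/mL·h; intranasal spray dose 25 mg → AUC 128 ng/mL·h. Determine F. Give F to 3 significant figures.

F = 0.853

F = (AUC_ev / D_ev) / (AUC_iv / D_iv)
  = (128/25) / (150/25)
  = 5.12 / 6 = 0.8533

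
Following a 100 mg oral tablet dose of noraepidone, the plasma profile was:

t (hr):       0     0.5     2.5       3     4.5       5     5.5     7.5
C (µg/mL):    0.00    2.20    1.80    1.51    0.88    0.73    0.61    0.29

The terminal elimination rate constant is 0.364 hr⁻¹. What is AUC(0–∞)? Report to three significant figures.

Trapezoidal AUC_0→7.5:
  [0→0.5]: (0.00+2.20)/2 × 0.5 = 0.55
  [0.5→2.5]: (2.20+1.80)/2 × 2 = 4.0
  [2.5→3]: (1.80+1.51)/2 × 0.5 = 0.8275
  [3→4.5]: (1.51+0.88)/2 × 1.5 = 1.7925
  [4.5→5]: (0.88+0.73)/2 × 0.5 = 0.4025
  [5→5.5]: (0.73+0.61)/2 × 0.5 = 0.335
  [5.5→7.5]: (0.61+0.29)/2 × 2 = 0.9
  Sum = 8.8075 µg/mL·hr
Extrapolated tail: C_last / k_e = 0.29 / 0.364 = 0.797
AUC_0→∞ = 8.8075 + 0.797 = 9.6045 µg/mL·hr

AUC = 9.60 µg/mL·hr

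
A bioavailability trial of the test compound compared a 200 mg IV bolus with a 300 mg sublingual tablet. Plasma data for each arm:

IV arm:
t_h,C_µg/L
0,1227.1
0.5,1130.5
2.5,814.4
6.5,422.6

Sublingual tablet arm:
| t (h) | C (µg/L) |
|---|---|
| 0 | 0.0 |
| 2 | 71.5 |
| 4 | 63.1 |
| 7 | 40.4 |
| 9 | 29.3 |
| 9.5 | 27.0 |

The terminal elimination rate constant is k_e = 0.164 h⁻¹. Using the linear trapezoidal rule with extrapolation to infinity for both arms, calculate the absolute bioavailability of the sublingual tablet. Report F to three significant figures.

F = 0.0536

Trapezoidal AUC_0→6.5 (IV):
  [0→0.5]: (1227.1+1130.5)/2 × 0.5 = 589.4
  [0.5→2.5]: (1130.5+814.4)/2 × 2 = 1944.9
  [2.5→6.5]: (814.4+422.6)/2 × 4 = 2474.0
  Sum = 5008.3 µg/L·h
IV tail: 422.6/0.164 = 2576.829; AUC_iv,0→∞ = 5008.3 + 2576.829 = 7585.129 µg/L·h
Trapezoidal AUC_0→9.5 (sublingual tablet):
  [0→2]: (0.0+71.5)/2 × 2 = 71.5
  [2→4]: (71.5+63.1)/2 × 2 = 134.6
  [4→7]: (63.1+40.4)/2 × 3 = 155.25
  [7→9]: (40.4+29.3)/2 × 2 = 69.7
  [9→9.5]: (29.3+27.0)/2 × 0.5 = 14.075
  Sum = 445.125 µg/L·h
sublingual tablet tail: 27.0/0.164 = 164.634; AUC_ev,0→∞ = 445.125 + 164.634 = 609.759 µg/L·h
F = (AUC_ev/D_ev)/(AUC_iv/D_iv) = (609.759/300)/(7585.129/200) = 2.03253/37.925645 = 0.0536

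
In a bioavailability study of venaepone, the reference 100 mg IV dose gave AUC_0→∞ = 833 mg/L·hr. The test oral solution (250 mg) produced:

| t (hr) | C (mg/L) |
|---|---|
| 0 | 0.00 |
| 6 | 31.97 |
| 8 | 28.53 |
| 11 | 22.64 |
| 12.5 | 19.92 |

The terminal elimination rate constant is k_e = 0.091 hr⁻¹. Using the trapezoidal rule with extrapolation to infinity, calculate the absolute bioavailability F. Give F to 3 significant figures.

F = 0.232

Trapezoidal AUC_0→12.5 (oral solution):
  [0→6]: (0.00+31.97)/2 × 6 = 95.91
  [6→8]: (31.97+28.53)/2 × 2 = 60.5
  [8→11]: (28.53+22.64)/2 × 3 = 76.755
  [11→12.5]: (22.64+19.92)/2 × 1.5 = 31.92
  Sum = 265.085 mg/L·hr
Tail: C_last/k_e = 19.92/0.091 = 218.901
AUC_0→∞ (oral solution) = 265.085 + 218.901 = 483.986 mg/L·hr
F = (AUC_ev/D_ev)/(AUC_iv/D_iv) = (483.986/250)/(833/100) = 1.935944/8.33 = 0.2324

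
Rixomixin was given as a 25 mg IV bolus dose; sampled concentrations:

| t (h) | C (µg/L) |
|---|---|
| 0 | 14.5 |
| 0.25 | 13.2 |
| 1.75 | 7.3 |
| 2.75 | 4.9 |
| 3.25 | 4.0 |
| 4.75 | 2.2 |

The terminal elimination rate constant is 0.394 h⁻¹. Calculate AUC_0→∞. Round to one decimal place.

AUC = 37.4 µg/L·h

Trapezoidal AUC_0→4.75:
  [0→0.25]: (14.5+13.2)/2 × 0.25 = 3.4625
  [0.25→1.75]: (13.2+7.3)/2 × 1.5 = 15.375
  [1.75→2.75]: (7.3+4.9)/2 × 1 = 6.1
  [2.75→3.25]: (4.9+4.0)/2 × 0.5 = 2.225
  [3.25→4.75]: (4.0+2.2)/2 × 1.5 = 4.65
  Sum = 31.8125 µg/L·h
Extrapolated tail: C_last / k_e = 2.2 / 0.394 = 5.584
AUC_0→∞ = 31.8125 + 5.584 = 37.3965 µg/L·h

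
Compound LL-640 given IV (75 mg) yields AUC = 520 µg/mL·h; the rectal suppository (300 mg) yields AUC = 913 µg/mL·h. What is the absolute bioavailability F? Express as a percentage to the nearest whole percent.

F = 44%

F = (AUC_ev / D_ev) / (AUC_iv / D_iv)
  = (913/300) / (520/75)
  = 3.04333 / 6.93333 = 0.4389
  = 43.89%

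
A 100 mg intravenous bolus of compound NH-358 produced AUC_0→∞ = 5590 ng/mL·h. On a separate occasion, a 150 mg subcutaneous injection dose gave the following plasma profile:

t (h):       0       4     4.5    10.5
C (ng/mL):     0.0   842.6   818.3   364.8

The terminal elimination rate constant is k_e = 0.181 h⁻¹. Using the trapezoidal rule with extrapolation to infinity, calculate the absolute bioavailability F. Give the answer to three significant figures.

F = 0.914

Trapezoidal AUC_0→10.5 (subcutaneous injection):
  [0→4]: (0.0+842.6)/2 × 4 = 1685.2
  [4→4.5]: (842.6+818.3)/2 × 0.5 = 415.225
  [4.5→10.5]: (818.3+364.8)/2 × 6 = 3549.3
  Sum = 5649.725 ng/mL·h
Tail: C_last/k_e = 364.8/0.181 = 2015.470
AUC_0→∞ (subcutaneous injection) = 5649.725 + 2015.470 = 7665.195 ng/mL·h
F = (AUC_ev/D_ev)/(AUC_iv/D_iv) = (7665.195/150)/(5590/100) = 51.1013/55.9 = 0.9142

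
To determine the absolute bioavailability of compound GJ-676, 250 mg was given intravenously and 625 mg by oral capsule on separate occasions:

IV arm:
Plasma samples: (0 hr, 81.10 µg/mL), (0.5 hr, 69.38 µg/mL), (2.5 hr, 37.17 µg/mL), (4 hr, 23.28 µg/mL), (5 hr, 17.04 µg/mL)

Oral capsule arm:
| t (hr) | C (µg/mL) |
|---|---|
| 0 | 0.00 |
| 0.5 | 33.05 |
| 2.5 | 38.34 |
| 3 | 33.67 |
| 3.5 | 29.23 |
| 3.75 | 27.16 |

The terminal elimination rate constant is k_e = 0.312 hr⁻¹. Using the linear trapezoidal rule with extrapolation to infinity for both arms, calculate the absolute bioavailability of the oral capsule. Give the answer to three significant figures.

F = 0.314

Trapezoidal AUC_0→5 (IV):
  [0→0.5]: (81.10+69.38)/2 × 0.5 = 37.62
  [0.5→2.5]: (69.38+37.17)/2 × 2 = 106.55
  [2.5→4]: (37.17+23.28)/2 × 1.5 = 45.3375
  [4→5]: (23.28+17.04)/2 × 1 = 20.16
  Sum = 209.6675 µg/mL·hr
IV tail: 17.04/0.312 = 54.615; AUC_iv,0→∞ = 209.6675 + 54.615 = 264.2825 µg/mL·hr
Trapezoidal AUC_0→3.75 (oral capsule):
  [0→0.5]: (0.00+33.05)/2 × 0.5 = 8.2625
  [0.5→2.5]: (33.05+38.34)/2 × 2 = 71.39
  [2.5→3]: (38.34+33.67)/2 × 0.5 = 18.0025
  [3→3.5]: (33.67+29.23)/2 × 0.5 = 15.725
  [3.5→3.75]: (29.23+27.16)/2 × 0.25 = 7.04875
  Sum = 120.42875 µg/mL·hr
oral capsule tail: 27.16/0.312 = 87.051; AUC_ev,0→∞ = 120.42875 + 87.051 = 207.47975 µg/mL·hr
F = (AUC_ev/D_ev)/(AUC_iv/D_iv) = (207.47975/625)/(264.2825/250) = 0.3319676/1.05713 = 0.3140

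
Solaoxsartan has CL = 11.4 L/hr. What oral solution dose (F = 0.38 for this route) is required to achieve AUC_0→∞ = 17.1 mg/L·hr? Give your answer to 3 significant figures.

Dose = CL × AUC_0→∞ / F
     = 11.4 × 17.1 / 0.38 = 513 mg

Dose = 513 mg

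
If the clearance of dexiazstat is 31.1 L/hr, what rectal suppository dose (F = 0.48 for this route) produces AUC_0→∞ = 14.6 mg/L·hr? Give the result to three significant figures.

Dose = CL × AUC_0→∞ / F
     = 31.1 × 14.6 / 0.48 = 945.958 mg

Dose = 946 mg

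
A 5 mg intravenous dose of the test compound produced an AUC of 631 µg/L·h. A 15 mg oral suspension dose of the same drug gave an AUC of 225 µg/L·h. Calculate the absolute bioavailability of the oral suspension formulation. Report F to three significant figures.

F = (AUC_ev / D_ev) / (AUC_iv / D_iv)
  = (225/15) / (631/5)
  = 15 / 126.2 = 0.1189

F = 0.119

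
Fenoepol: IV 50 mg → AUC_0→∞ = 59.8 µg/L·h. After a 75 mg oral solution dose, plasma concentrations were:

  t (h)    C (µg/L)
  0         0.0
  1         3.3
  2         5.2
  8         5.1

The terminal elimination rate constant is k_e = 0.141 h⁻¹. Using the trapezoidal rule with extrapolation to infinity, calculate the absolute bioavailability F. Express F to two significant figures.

F = 0.81

Trapezoidal AUC_0→8 (oral solution):
  [0→1]: (0.0+3.3)/2 × 1 = 1.65
  [1→2]: (3.3+5.2)/2 × 1 = 4.25
  [2→8]: (5.2+5.1)/2 × 6 = 30.9
  Sum = 36.8 µg/L·h
Tail: C_last/k_e = 5.1/0.141 = 36.170
AUC_0→∞ (oral solution) = 36.8 + 36.170 = 72.97 µg/L·h
F = (AUC_ev/D_ev)/(AUC_iv/D_iv) = (72.97/75)/(59.8/50) = 0.972933/1.196 = 0.8135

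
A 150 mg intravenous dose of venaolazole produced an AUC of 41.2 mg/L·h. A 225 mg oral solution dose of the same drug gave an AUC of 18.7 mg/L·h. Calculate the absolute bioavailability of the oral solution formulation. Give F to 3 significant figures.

F = 0.303

F = (AUC_ev / D_ev) / (AUC_iv / D_iv)
  = (18.7/225) / (41.2/150)
  = 0.0831111 / 0.274667 = 0.3026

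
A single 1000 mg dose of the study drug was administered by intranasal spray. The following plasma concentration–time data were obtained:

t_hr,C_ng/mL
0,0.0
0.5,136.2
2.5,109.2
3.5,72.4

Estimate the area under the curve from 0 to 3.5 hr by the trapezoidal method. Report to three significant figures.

AUC = 370 ng/mL·hr

Trapezoidal AUC_0→3.5:
  [0→0.5]: (0.0+136.2)/2 × 0.5 = 34.05
  [0.5→2.5]: (136.2+109.2)/2 × 2 = 245.4
  [2.5→3.5]: (109.2+72.4)/2 × 1 = 90.8
  Sum = 370.25 ng/mL·hr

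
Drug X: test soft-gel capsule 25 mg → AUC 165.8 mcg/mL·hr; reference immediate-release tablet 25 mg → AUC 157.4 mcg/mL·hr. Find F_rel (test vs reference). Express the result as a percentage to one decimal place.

F_rel = (AUC_test/D_test) / (AUC_ref/D_ref)
      = (165.8/25) / (157.4/25)
      = 6.632 / 6.296 = 1.0534 = 105.34%

F_rel = 105.3%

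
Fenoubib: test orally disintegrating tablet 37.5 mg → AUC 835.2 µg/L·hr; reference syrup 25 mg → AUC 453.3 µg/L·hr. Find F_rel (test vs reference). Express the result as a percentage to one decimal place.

F_rel = (AUC_test/D_test) / (AUC_ref/D_ref)
      = (835.2/37.5) / (453.3/25)
      = 22.272 / 18.132 = 1.2283 = 122.83%

F_rel = 122.8%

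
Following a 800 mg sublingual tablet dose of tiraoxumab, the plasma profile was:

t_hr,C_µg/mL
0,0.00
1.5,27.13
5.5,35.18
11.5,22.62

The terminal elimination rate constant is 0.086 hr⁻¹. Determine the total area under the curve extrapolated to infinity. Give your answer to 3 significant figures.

AUC = 581 µg/mL·hr

Trapezoidal AUC_0→11.5:
  [0→1.5]: (0.00+27.13)/2 × 1.5 = 20.3475
  [1.5→5.5]: (27.13+35.18)/2 × 4 = 124.62
  [5.5→11.5]: (35.18+22.62)/2 × 6 = 173.4
  Sum = 318.3675 µg/mL·hr
Extrapolated tail: C_last / k_e = 22.62 / 0.086 = 263.023
AUC_0→∞ = 318.3675 + 263.023 = 581.3905 µg/mL·hr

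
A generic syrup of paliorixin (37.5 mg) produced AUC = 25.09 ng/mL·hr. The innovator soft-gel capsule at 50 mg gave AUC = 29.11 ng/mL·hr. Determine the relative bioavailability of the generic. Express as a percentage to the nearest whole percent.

F_rel = (AUC_test/D_test) / (AUC_ref/D_ref)
      = (25.09/37.5) / (29.11/50)
      = 0.669067 / 0.5822 = 1.1492 = 114.92%

F_rel = 115%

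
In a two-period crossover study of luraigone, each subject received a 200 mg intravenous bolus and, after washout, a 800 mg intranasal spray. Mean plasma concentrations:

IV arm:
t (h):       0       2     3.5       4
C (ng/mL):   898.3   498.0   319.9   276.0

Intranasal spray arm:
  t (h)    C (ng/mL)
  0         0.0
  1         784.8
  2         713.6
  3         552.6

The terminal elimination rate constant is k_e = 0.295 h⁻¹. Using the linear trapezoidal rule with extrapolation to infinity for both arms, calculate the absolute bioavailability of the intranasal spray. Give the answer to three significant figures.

Trapezoidal AUC_0→4 (IV):
  [0→2]: (898.3+498.0)/2 × 2 = 1396.3
  [2→3.5]: (498.0+319.9)/2 × 1.5 = 613.425
  [3.5→4]: (319.9+276.0)/2 × 0.5 = 148.975
  Sum = 2158.7 ng/mL·h
IV tail: 276.0/0.295 = 935.593; AUC_iv,0→∞ = 2158.7 + 935.593 = 3094.293 ng/mL·h
Trapezoidal AUC_0→3 (intranasal spray):
  [0→1]: (0.0+784.8)/2 × 1 = 392.4
  [1→2]: (784.8+713.6)/2 × 1 = 749.2
  [2→3]: (713.6+552.6)/2 × 1 = 633.1
  Sum = 1774.7 ng/mL·h
intranasal spray tail: 552.6/0.295 = 1873.220; AUC_ev,0→∞ = 1774.7 + 1873.220 = 3647.92 ng/mL·h
F = (AUC_ev/D_ev)/(AUC_iv/D_iv) = (3647.92/800)/(3094.293/200) = 4.5599/15.471465 = 0.2947

F = 0.295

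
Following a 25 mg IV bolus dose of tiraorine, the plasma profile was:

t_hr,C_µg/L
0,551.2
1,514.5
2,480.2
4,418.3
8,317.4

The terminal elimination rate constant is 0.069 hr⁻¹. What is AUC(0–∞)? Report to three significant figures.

Trapezoidal AUC_0→8:
  [0→1]: (551.2+514.5)/2 × 1 = 532.85
  [1→2]: (514.5+480.2)/2 × 1 = 497.35
  [2→4]: (480.2+418.3)/2 × 2 = 898.5
  [4→8]: (418.3+317.4)/2 × 4 = 1471.4
  Sum = 3400.1 µg/L·hr
Extrapolated tail: C_last / k_e = 317.4 / 0.069 = 4600.000
AUC_0→∞ = 3400.1 + 4600.000 = 8000.1 µg/L·hr

AUC = 8000 µg/L·hr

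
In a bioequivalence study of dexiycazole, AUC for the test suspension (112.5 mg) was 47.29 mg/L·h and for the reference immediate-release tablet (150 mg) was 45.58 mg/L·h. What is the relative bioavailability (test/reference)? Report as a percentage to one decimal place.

F_rel = (AUC_test/D_test) / (AUC_ref/D_ref)
      = (47.29/112.5) / (45.58/150)
      = 0.420356 / 0.303867 = 1.3834 = 138.34%

F_rel = 138.3%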